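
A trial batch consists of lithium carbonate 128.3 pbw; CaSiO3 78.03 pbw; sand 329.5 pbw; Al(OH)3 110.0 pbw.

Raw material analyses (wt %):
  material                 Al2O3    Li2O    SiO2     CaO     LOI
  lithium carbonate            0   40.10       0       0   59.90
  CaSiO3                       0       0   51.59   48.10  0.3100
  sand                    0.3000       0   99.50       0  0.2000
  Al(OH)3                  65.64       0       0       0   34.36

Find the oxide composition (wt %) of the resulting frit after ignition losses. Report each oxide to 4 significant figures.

Every computation maintains full float precision at all times — the intermediate values are printed, rounded to four significant figures, across the worked steps; every reported value carries a single rounding. The derived quantities are carried using the weight values per 530.3 pbw of glass at exact precision (net glass mass, the four compositions, the totals, yield, ignition loss), as given in the problem or answer text.
Per-oxide mass from batch:
  Al2O3: 329.5·0.003000 + 110.0·0.6564 = 73.19 pbw
  Li2O: 128.3·0.4010 = 51.45 pbw
  SiO2: 78.03·0.5159 + 329.5·0.9950 = 368.1 pbw
  CaO: 78.03·0.4810 = 37.53 pbw
LOI: 128.3·0.5990 + 78.03·0.003100 + 329.5·0.002000 + 110.0·0.3436 = 115.5 pbw
Resulting glass, batch − LOI: 645.8 − 115.5 = 530.3 pbw (= the summed oxide contributions)
each oxide over glass, ×100, is wt %

Glass mass = 530.3 pbw (batch 645.8 − LOI 115.5).
Composition: Al2O3 13.80%, Li2O 9.702%, SiO2 69.42%, CaO 7.078%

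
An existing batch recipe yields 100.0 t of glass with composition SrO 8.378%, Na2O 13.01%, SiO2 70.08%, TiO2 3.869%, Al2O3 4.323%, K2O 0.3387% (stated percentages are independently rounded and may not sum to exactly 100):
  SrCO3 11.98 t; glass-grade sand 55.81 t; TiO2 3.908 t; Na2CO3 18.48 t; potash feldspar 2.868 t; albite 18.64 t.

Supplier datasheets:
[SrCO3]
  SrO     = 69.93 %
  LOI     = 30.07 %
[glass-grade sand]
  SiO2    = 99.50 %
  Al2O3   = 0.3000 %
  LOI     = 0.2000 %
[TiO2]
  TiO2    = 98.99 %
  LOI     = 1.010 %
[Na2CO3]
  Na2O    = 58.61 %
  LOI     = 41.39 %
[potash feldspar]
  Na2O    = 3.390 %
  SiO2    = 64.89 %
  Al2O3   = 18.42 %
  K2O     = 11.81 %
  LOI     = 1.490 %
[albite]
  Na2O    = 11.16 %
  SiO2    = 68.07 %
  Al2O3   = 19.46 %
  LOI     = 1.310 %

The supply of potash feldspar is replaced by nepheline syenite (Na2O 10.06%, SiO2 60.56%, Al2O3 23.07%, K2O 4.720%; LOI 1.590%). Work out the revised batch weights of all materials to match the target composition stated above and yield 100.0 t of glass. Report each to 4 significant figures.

Rounding to four significant digits governs each mid-chain value as printed. The working math keeps full precision end to end — a single rounding yields every reported number. Derived quantities (totals, glass mass, six oxide percentages, ignition loss, yield) are recomputed at full precision starting from the weights for 100.0 t of glass as quoted within the problem or the answer.
Target masses of each oxide per 100.0 t glass:
  SrO: 8.378% × 100.0 = 8.378 t
  Na2O: 13.01% × 100.0 = 13.01 t
  SiO2: 70.08% × 100.0 = 70.08 t
  TiO2: 3.869% × 100.0 = 3.869 t
  Al2O3: 4.323% × 100.0 = 4.323 t
  K2O: 0.3387% × 100.0 = 0.3387 t
Checking each oxide sum on the weights just shown, for the quoted basis mass (every target is met by its sum exact up to rounding of places):
  SrO: 11.98·0.6993 = 8.378 t (target 8.378 t)
  Na2O: 18.52·0.5861 + 7.176·0.1006 + 12.82·0.1116 = 13.01 t (target 13.01 t)
  SiO2: 57.29·0.9950 + 7.176·0.6056 + 12.82·0.6807 = 70.08 t (target 70.08 t)
  TiO2: 3.908·0.9899 = 3.869 t (target 3.869 t)
  Al2O3: 57.29·0.003000 + 7.176·0.2307 + 12.82·0.1946 = 4.322 t (target 4.323 t)
  K2O: 7.176·0.04720 = 0.3387 t (target 0.3387 t)
The glass-mass cross-check: total batch − LOI = 99.99 t (the Σ of target masses is 100.0 t; versus the stated basis of 100.0 t — any gap is answer rounding).
Adding the batch up: Σ batch = 111.7 t; loss to ignition Σ batch·LOI = 11.70 t; the yield ratio, glass ÷ batch: 89.52%.

Revised batch per 100.0 t glass:
  SrCO3: 11.98 t
  glass-grade sand: 57.29 t
  TiO2: 3.908 t
  Na2CO3: 18.52 t
  nepheline syenite: 7.176 t
  albite: 12.82 t
Total batch = 111.7 t; LOI loss = 11.70 t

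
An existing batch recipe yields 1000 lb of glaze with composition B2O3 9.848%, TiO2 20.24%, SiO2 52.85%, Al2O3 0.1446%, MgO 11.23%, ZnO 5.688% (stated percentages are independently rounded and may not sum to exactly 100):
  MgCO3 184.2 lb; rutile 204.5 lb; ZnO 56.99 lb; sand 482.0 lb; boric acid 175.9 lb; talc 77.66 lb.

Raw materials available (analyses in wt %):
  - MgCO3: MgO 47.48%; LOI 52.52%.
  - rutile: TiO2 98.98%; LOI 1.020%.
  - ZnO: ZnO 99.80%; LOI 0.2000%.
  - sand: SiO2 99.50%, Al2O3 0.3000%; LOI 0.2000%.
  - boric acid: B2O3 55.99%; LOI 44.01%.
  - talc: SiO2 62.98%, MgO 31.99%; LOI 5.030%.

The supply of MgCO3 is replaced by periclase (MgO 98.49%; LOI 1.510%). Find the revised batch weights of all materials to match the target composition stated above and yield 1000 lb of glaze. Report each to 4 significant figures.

The intermediate values are shown rounded off to 4 significant digits alongside each step — the whole derivation carries full float precision at each step; every reported number receives exactly one rounding. The derived quantities, which include LOI, totals, the yield, glass mass, the six compositions, are carried at full float precision, as they appear in the problem or the answer, starting from the weights on 1000 lb of glass.
Per-oxide target masses for 1000 lb glaze:
  B2O3: 9.848% × 1000 = 98.48 lb
  TiO2: 20.24% × 1000 = 202.4 lb
  SiO2: 52.85% × 1000 = 528.5 lb
  Al2O3: 0.1446% × 1000 = 1.446 lb
  MgO: 11.23% × 1000 = 112.3 lb
  ZnO: 5.688% × 1000 = 56.88 lb
Balance tally, oxide-wise, from the weights as reported, under the basis named above (every target is met by its sum modulo rounding of the values):
  B2O3: 175.9·0.5599 = 98.49 lb (target 98.48 lb)
  TiO2: 204.5·0.9898 = 202.4 lb (target 202.4 lb)
  SiO2: 482.0·0.9950 + 77.66·0.6298 = 528.5 lb (target 528.5 lb)
  Al2O3: 482.0·0.003000 = 1.446 lb (target 1.446 lb)
  MgO: 88.80·0.9849 + 77.66·0.3199 = 112.3 lb (target 112.3 lb)
  ZnO: 56.99·0.9980 = 56.88 lb (target 56.88 lb)
Glass mass check: net batch after ignition = 1000 lb (targets for the oxides total 1000 lb; basis as stated: 1000 lb — any gap is answer rounding).
Adding the batch up: Σ batch = 1086 lb; LOI removed, Σ of batch·LOI: 85.82 lb; as yield: glass ÷ batch → 92.10%.

Revised batch per 1000 lb glaze:
  periclase: 88.80 lb
  rutile: 204.5 lb
  ZnO: 56.99 lb
  sand: 482.0 lb
  boric acid: 175.9 lb
  talc: 77.66 lb
Total batch = 1086 lb; LOI loss = 85.82 lb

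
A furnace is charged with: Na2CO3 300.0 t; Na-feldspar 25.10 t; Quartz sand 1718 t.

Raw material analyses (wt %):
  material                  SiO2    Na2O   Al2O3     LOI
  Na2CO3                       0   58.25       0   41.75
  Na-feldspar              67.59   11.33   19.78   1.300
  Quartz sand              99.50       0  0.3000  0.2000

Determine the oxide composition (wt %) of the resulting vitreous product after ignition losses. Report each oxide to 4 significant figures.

The intermediate values are displayed rounded to four significant digits alongside each step — the working math keeps exact precision in every operation. Each reported result undergoes a single rounding. The derived quantities (yield, three oxide percentages, ignition loss, totals, net glass mass) are rebuilt starting from the weights per 1914 t of glass in full precision precisely as stated by question or answer.
Oxide-by-oxide delivered mass:
  SiO2: 25.10·0.6759 + 1718·0.9950 = 1726 t
  Na2O: 300.0·0.5825 + 25.10·0.1133 = 177.6 t
  Al2O3: 25.10·0.1978 + 1718·0.003000 = 10.12 t
LOI: 300.0·0.4175 + 25.10·0.01300 + 1718·0.002000 = 129.0 t
Glass = total batch minus LOI = 2043 − 129.0 = 1914 t (matching Σ of the oxides)
oxide / glass × 100 gives the wt %

Glass mass = 1914 t (batch 2043 − LOI 129.0).
Composition: SiO2 90.19%, Na2O 9.278%, Al2O3 0.5286%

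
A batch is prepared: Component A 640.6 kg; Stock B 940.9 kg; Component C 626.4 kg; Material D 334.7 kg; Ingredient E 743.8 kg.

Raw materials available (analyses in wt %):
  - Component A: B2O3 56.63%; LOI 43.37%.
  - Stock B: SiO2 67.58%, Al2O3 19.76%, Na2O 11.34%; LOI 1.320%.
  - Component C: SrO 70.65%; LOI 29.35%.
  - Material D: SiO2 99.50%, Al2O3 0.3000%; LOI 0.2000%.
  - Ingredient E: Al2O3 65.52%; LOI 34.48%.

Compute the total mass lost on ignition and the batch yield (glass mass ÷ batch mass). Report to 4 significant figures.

LOI loss = 731.2 kg; glass = 2555 kg; yield = 77.75%

The whole derivation keeps full precision in all steps; mid-chain values are printed rounded to four significant figures within the worked lines; exactly one rounding goes into each reported result — the derived quantities are re-derived in exact precision (five oxide percentages, the yield, totals, net glass mass, LOI) using the weight values at 2555 kg of glass, as given in question or answer.
Loss on ignition, line by line:
  Component A: 640.6 × 0.4337 = 277.8 kg
  Stock B: 940.9 × 0.01320 = 12.42 kg
  Component C: 626.4 × 0.2935 = 183.8 kg
  Material D: 334.7 × 0.002000 = 0.6694 kg
  Ingredient E: 743.8 × 0.3448 = 256.5 kg
Total LOI = 731.2 kg
Glass = batch − LOI = 3286 − 731.2 = 2555 kg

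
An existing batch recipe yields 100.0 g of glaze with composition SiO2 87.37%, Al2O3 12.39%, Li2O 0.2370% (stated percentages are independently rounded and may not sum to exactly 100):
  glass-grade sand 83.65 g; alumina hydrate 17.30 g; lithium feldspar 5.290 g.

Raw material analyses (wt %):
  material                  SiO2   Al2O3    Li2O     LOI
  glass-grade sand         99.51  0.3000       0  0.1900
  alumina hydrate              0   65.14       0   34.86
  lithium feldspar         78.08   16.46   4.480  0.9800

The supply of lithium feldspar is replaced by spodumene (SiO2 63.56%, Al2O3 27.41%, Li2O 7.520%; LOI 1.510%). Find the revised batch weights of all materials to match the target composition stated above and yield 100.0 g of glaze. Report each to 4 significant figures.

Every computation keeps full precision all the way through. Values along the way are printed (rounded to 4 significant digits) as written; every reported result takes exactly one rounding. The derived quantities (glass mass, ignition loss, totals, the three compositions, the yield) are computed from the weighed amounts for 100.0 g of glass at full precision as they appear in either problem or answer.
The oxide mass targets at 100.0 g glaze:
  SiO2: 87.37% × 100.0 = 87.37 g
  Al2O3: 12.39% × 100.0 = 12.39 g
  Li2O: 0.2370% × 100.0 = 0.2370 g
Checking each oxide sum applying the batch weights above, against the basis in use (summed amounts equal target values given rounding of the digits):
  SiO2: 85.79·0.9951 + 3.152·0.6356 = 87.37 g (target 87.37 g)
  Al2O3: 85.79·0.003000 + 17.30·0.6514 + 3.152·0.2741 = 12.39 g (target 12.39 g)
  Li2O: 3.152·0.07520 = 0.2370 g (target 0.2370 g)
Consistency of the glass mass: batch Σ − ignition loss = 100.0 g (summing oxide targets gives 100.0 g; against the stated basis, 100.0 g — differing by rounding only).
Batch total: Σ batch = 106.2 g; LOI loss = Σ batch·LOI = 6.241 g; yield: glass divided by total = 94.13%.

Revised batch per 100.0 g glaze:
  glass-grade sand: 85.79 g
  alumina hydrate: 17.30 g
  spodumene: 3.152 g
Total batch = 106.2 g; LOI loss = 6.241 g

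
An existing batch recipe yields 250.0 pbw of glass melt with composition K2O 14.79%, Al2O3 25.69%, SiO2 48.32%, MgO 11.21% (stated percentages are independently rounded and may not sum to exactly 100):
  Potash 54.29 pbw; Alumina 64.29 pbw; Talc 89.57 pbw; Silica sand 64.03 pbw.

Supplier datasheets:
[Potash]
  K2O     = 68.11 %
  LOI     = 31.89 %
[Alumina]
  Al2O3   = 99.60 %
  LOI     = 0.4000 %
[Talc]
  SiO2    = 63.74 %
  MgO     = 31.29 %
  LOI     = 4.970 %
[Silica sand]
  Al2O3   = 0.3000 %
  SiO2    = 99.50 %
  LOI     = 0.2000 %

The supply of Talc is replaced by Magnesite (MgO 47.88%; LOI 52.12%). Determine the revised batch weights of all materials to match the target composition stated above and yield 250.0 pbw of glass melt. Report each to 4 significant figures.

In-progress results are rounded to 4 significant figures when quoted; every computation holds exact precision throughout — every reported result is rounded a single time — derived quantities are rebuilt starting from the weights per 250.0 pbw of glass at exact precision (totals, ignition loss, yield, the four compositions, glass mass) as written in the problem or answer text.
Oxide mass targets, per 250.0 pbw glass melt:
  K2O: 14.79% × 250.0 = 36.98 pbw
  Al2O3: 25.69% × 250.0 = 64.22 pbw
  SiO2: 48.32% × 250.0 = 120.8 pbw
  MgO: 11.21% × 250.0 = 28.02 pbw
Sums-versus-targets review given the weights on record, at the basis given (each sum matches its target mass given rounding of the digits):
  K2O: 54.29·0.6811 = 36.98 pbw (target 36.98 pbw)
  Al2O3: 64.12·0.9960 + 121.4·0.003000 = 64.23 pbw (target 64.22 pbw)
  SiO2: 121.4·0.9950 = 120.8 pbw (target 120.8 pbw)
  MgO: 58.53·0.4788 = 28.02 pbw (target 28.02 pbw)
Glass-mass sanity pass: total charge less LOI = 250.0 pbw (the Σ of target masses is 250.0 pbw; basis as stated: 250.0 pbw — any gap is answer rounding).
Total batch = Σ batch = 298.3 pbw; ignition loss, Σ(batch × LOI) = 48.32 pbw; the yield ratio, glass ÷ batch: 83.80%.

Revised batch per 250.0 pbw glass melt:
  Potash: 54.29 pbw
  Alumina: 64.12 pbw
  Magnesite: 58.53 pbw
  Silica sand: 121.4 pbw
Total batch = 298.3 pbw; LOI loss = 48.32 pbw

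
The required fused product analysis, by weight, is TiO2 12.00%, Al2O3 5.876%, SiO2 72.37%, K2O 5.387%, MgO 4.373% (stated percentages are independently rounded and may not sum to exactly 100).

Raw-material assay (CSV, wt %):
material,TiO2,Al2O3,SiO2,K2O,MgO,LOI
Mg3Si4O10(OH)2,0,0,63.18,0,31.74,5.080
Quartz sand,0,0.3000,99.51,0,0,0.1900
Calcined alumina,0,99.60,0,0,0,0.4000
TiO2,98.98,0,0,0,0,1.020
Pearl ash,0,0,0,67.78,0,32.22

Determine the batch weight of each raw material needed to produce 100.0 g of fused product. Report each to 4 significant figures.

Batch per 100.0 g fused product:
  Mg3Si4O10(OH)2: 13.78 g
  Quartz sand: 63.98 g
  Calcined alumina: 5.707 g
  TiO2: 12.12 g
  Pearl ash: 7.948 g
Total batch = 103.5 g; LOI loss = 3.529 g; yield = 96.59%

Intermediates are displayed, rounded to four significant figures, at each printed step; each numeric step runs at exact precision end to end — every reported result carries a single rounding. The derived quantities, which include yield, totals, glass mass, ignition loss, five oxide percentages, are computed in full float precision, as quoted within either problem or answer, from the batch weights at 100.0 g of glass.
Oxide-by-oxide targets in 100.0 g fused product:
  TiO2: 12.00% × 100.0 = 12.00 g
  Al2O3: 5.876% × 100.0 = 5.876 g
  SiO2: 72.37% × 100.0 = 72.37 g
  K2O: 5.387% × 100.0 = 5.387 g
  MgO: 4.373% × 100.0 = 4.373 g
Verifying the oxide balance applying the batch weights above, against the basis in use (oxide sums agree with the targets up to rounding of the answer):
  TiO2: 12.12·0.9898 = 12.00 g (target 12.00 g)
  Al2O3: 63.98·0.003000 + 5.707·0.9960 = 5.876 g (target 5.876 g)
  SiO2: 13.78·0.6318 + 63.98·0.9951 = 72.37 g (target 72.37 g)
  K2O: 7.948·0.6778 = 5.387 g (target 5.387 g)
  MgO: 13.78·0.3174 = 4.374 g (target 4.373 g)
Mass balance on the glass: Σ batch − LOI loss = 100.0 g (per-oxide target masses sum to 100.0 g; basis as stated: 100.0 g — rounding explains the deltas).
Batch total: Σ batch = 103.5 g; LOI loss = Σ batch·LOI = 3.529 g; as yield: glass ÷ batch → 96.59%.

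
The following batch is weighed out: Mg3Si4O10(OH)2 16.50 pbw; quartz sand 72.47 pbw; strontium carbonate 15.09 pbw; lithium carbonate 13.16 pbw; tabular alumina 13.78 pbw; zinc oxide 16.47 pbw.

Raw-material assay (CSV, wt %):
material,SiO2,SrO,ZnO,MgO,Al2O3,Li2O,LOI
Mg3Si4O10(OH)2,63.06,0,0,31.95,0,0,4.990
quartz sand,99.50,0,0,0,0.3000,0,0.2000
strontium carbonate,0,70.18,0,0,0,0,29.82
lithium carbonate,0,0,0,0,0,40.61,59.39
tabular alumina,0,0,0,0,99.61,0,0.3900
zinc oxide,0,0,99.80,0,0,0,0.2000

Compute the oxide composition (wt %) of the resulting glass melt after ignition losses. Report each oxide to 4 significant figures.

All arithmetic maintains full precision at all times. Values along the way are displayed, with 4-significant-digit rounding, as written — every reported figure sees exactly one rounding. Derived quantities are rebuilt in full float precision (glass mass, the totals, the yield, LOI, six oxide percentages) using the weight values for 134.1 pbw of glass, exactly as shown in either problem or answer.
Delivered oxide masses:
  SiO2: 16.50·0.6306 + 72.47·0.9950 = 82.51 pbw
  SrO: 15.09·0.7018 = 10.59 pbw
  ZnO: 16.47·0.9980 = 16.44 pbw
  MgO: 16.50·0.3195 = 5.272 pbw
  Al2O3: 72.47·0.003000 + 13.78·0.9961 = 13.94 pbw
  Li2O: 13.16·0.4061 = 5.344 pbw
LOI: 16.50·0.04990 + 72.47·0.002000 + 15.09·0.2982 + 13.16·0.5939 + 13.78·0.003900 + 16.47·0.002000 = 13.37 pbw
Glass = total batch minus LOI = 147.5 − 13.37 = 134.1 pbw (equal to the oxide-mass sum)
each wt % is 100 × oxide ÷ glass

Glass mass = 134.1 pbw (batch 147.5 − LOI 13.37).
Composition: SiO2 61.53%, SrO 7.897%, ZnO 12.26%, MgO 3.931%, Al2O3 10.40%, Li2O 3.985%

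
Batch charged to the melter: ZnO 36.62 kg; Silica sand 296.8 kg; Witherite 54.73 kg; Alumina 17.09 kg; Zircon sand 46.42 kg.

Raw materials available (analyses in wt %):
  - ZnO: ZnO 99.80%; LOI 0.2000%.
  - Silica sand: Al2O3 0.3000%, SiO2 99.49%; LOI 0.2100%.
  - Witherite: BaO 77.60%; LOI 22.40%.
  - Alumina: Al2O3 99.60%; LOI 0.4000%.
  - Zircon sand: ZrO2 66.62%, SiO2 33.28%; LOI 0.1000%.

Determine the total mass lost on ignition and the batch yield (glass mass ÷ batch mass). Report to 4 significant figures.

All arithmetic runs at full float precision through the solve; in-progress results are displayed (rounded to 4 significant figures) across the worked steps; every reported number is rounded just once — derived quantities, which include the yield, LOI, the totals, five oxide percentages, net glass mass, are carried in full float precision, as they appear in the problem or the answer, from the batch weights at 438.6 kg of glass.
LOI of each material in turn:
  ZnO: 36.62 × 0.002000 = 0.07324 kg
  Silica sand: 296.8 × 0.002100 = 0.6233 kg
  Witherite: 54.73 × 0.2240 = 12.26 kg
  Alumina: 17.09 × 0.004000 = 0.06836 kg
  Zircon sand: 46.42 × 0.001000 = 0.04642 kg
Total LOI = 13.07 kg
Glass = batch − LOI = 451.7 − 13.07 = 438.6 kg

LOI loss = 13.07 kg; glass = 438.6 kg; yield = 97.11%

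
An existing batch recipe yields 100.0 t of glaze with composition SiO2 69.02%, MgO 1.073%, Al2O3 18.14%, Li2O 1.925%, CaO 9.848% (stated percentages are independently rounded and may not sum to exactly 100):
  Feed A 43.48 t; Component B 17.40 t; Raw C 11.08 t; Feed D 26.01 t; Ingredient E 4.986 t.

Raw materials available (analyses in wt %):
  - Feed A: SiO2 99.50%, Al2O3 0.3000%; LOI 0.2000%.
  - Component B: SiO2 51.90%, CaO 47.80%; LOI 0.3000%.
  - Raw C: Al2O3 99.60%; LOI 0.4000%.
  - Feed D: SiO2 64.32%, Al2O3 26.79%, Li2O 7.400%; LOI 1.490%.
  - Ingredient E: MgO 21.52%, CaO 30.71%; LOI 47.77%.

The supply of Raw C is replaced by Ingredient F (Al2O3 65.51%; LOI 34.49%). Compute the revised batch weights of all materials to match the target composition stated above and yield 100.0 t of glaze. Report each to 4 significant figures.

Intermediates appear rounded to 4 significant figures alongside each step; all arithmetic runs at exact precision from start to finish; a single rounding completes every reported value — derived quantities are carried in exact precision (yield, ignition loss, totals, five oxide percentages, glass mass) from the batch weights per 100.0 t of glass as set out in the problem or answer text.
Oxide-by-oxide targets in 100.0 t glaze:
  SiO2: 69.02% × 100.0 = 69.02 t
  MgO: 1.073% × 100.0 = 1.073 t
  Al2O3: 18.14% × 100.0 = 18.14 t
  Li2O: 1.925% × 100.0 = 1.925 t
  CaO: 9.848% × 100.0 = 9.848 t
Mass-balance tally per oxide from the weights as reported, for the quoted basis mass (target by target, the sums agree once rounding is allowed for):
  SiO2: 43.48·0.9950 + 17.40·0.5190 + 26.01·0.6432 = 69.02 t (target 69.02 t)
  MgO: 4.986·0.2152 = 1.073 t (target 1.073 t)
  Al2O3: 43.48·0.003000 + 16.85·0.6551 + 26.01·0.2679 = 18.14 t (target 18.14 t)
  Li2O: 26.01·0.07400 = 1.925 t (target 1.925 t)
  CaO: 17.40·0.4780 + 4.986·0.3071 = 9.848 t (target 9.848 t)
Consistency of the glass mass: total batch − LOI = 100.0 t (the Σ of target masses is 100.0 t; basis as stated: 100.0 t — differing by rounding only).
Summing the batch: Σ batch = 108.7 t; LOI loss = Σ batch·LOI = 8.720 t; yield, glass over the total, = 91.98%.

Revised batch per 100.0 t glaze:
  Feed A: 43.48 t
  Component B: 17.40 t
  Ingredient F: 16.85 t
  Feed D: 26.01 t
  Ingredient E: 4.986 t
Total batch = 108.7 t; LOI loss = 8.720 t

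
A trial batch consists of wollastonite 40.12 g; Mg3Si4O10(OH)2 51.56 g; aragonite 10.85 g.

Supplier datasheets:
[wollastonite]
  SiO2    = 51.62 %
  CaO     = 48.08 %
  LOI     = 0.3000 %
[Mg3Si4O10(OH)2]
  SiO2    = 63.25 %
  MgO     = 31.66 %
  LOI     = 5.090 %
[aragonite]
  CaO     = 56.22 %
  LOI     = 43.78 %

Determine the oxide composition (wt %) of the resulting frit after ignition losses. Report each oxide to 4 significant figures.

Rounding to 4 significant figures extends to every in-between result as printed; every computation holds full float precision through every step; every reported result is rounded only once. All derived quantities, which include ignition loss, the three compositions, the totals, net glass mass, yield, are recomputed at full float precision, as written in problem or answer, from the weighed amounts on 95.04 g of glass.
Per-oxide mass from batch:
  SiO2: 40.12·0.5162 + 51.56·0.6325 = 53.32 g
  CaO: 40.12·0.4808 + 10.85·0.5622 = 25.39 g
  MgO: 51.56·0.3166 = 16.32 g
LOI: 40.12·0.003000 + 51.56·0.05090 + 10.85·0.4378 = 7.495 g
Glass = total batch minus LOI = 102.5 − 7.495 = 95.04 g (consistent with Σ oxide mass)
wt % = oxide mass / glass mass × 100

Glass mass = 95.04 g (batch 102.5 − LOI 7.495).
Composition: SiO2 56.11%, CaO 26.72%, MgO 17.18%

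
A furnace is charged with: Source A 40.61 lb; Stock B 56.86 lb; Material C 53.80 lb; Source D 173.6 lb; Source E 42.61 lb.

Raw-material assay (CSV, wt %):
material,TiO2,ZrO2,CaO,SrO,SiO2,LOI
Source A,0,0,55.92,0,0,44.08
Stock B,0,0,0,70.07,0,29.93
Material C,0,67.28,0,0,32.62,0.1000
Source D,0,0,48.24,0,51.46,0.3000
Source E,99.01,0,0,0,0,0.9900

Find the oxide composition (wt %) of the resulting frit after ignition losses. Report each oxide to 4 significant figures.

Glass mass = 331.6 lb (batch 367.5 − LOI 35.92).
Composition: TiO2 12.72%, ZrO2 10.92%, CaO 32.11%, SrO 12.02%, SiO2 32.24%

Each numeric step runs at full float precision in every operation. Mid-chain values are shown, rounded to 4 significant figures, on the page. Every reported result takes just one rounding — derived quantities, which include the yield, ignition loss, glass mass, the totals, five oxide percentages, are re-derived at full float precision, as they appear in question or answer, starting from the weights on 331.6 lb of glass.
Mass of each oxide from the mix:
  TiO2: 42.61·0.9901 = 42.19 lb
  ZrO2: 53.80·0.6728 = 36.20 lb
  CaO: 40.61·0.5592 + 173.6·0.4824 = 106.5 lb
  SrO: 56.86·0.7007 = 39.84 lb
  SiO2: 53.80·0.3262 + 173.6·0.5146 = 106.9 lb
LOI: 40.61·0.4408 + 56.86·0.2993 + 53.80·0.001000 + 173.6·0.003000 + 42.61·0.009900 = 35.92 lb
Glass = total batch minus LOI = 367.5 − 35.92 = 331.6 lb (= Σ oxide masses)
wt %: oxide over glass, times 100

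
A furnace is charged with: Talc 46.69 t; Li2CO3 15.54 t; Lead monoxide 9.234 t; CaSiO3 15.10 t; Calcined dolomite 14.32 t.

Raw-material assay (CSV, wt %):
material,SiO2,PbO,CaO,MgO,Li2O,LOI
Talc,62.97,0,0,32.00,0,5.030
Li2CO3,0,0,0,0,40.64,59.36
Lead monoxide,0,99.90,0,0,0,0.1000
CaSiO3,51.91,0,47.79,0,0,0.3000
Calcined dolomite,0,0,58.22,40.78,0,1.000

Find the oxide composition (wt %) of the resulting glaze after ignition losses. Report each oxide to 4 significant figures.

The working math maintains full float precision at all times. Values along the way are displayed rounded to four significant figures on the page. A single rounding produces every reported value; derived quantities (the totals, ignition loss, glass mass, five oxide percentages, the yield) are rebuilt in full precision starting from the weights at 89.11 t of glass exactly as shown in either problem or answer.
Mass of each oxide from the mix:
  SiO2: 46.69·0.6297 + 15.10·0.5191 = 37.24 t
  PbO: 9.234·0.9990 = 9.225 t
  CaO: 15.10·0.4779 + 14.32·0.5822 = 15.55 t
  MgO: 46.69·0.3200 + 14.32·0.4078 = 20.78 t
  Li2O: 15.54·0.4064 = 6.315 t
LOI: 46.69·0.05030 + 15.54·0.5936 + 9.234·0.001000 + 15.10·0.003000 + 14.32·0.01000 = 11.77 t
Resulting glass, batch − LOI: 100.9 − 11.77 = 89.11 t (= the summed oxide contributions)
percent by weight: oxide/glass ×100

Glass mass = 89.11 t (batch 100.9 − LOI 11.77).
Composition: SiO2 41.79%, PbO 10.35%, CaO 17.45%, MgO 23.32%, Li2O 7.087%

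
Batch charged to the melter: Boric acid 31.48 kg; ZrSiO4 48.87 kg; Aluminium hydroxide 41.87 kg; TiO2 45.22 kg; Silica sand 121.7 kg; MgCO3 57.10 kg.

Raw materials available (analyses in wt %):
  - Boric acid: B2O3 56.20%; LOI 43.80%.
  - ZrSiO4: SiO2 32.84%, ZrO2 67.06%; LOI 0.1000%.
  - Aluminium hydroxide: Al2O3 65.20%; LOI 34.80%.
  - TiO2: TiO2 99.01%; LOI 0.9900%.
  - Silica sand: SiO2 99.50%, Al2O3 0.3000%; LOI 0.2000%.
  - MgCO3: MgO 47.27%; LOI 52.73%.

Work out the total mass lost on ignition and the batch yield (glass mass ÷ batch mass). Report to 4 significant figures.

Working values appear with 4-significant-figure rounding across the worked steps. The working math maintains exact precision through the solve. Every reported value carries a single rounding; the derived quantities, which include totals, net glass mass, six oxide percentages, the yield, LOI, are re-derived in full float precision, as written in problem or answer, from the batch weights on 287.0 kg of glass.
Ignition loss by material:
  Boric acid: 31.48 × 0.4380 = 13.79 kg
  ZrSiO4: 48.87 × 0.001000 = 0.04887 kg
  Aluminium hydroxide: 41.87 × 0.3480 = 14.57 kg
  TiO2: 45.22 × 0.009900 = 0.4477 kg
  Silica sand: 121.7 × 0.002000 = 0.2434 kg
  MgCO3: 57.10 × 0.5273 = 30.11 kg
Total LOI = 59.21 kg
Glass = batch − LOI = 346.2 − 59.21 = 287.0 kg

LOI loss = 59.21 kg; glass = 287.0 kg; yield = 82.90%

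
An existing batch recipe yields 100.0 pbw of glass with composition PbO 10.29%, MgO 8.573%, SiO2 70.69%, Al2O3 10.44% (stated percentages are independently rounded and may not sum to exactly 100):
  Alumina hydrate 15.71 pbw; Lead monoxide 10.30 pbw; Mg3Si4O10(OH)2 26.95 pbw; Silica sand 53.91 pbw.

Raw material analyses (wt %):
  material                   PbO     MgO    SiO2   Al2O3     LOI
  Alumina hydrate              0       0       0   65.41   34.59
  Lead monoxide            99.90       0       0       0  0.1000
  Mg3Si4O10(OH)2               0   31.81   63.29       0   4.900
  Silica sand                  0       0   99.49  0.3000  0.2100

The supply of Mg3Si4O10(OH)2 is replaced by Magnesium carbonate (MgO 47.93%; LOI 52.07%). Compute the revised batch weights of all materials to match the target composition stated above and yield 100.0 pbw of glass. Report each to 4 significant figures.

Working values are displayed (rounded to 4 significant figures) in the printout. Every computation runs at full float precision in all steps; every reported figure receives exactly one rounding — derived quantities (the totals, the yield, LOI, four oxide percentages, net glass mass) are recomputed in exact precision using the weight values for 100.0 pbw of glass as quoted within the question or the answer.
Oxide mass targets, per 100.0 pbw glass:
  PbO: 10.29% × 100.0 = 10.29 pbw
  MgO: 8.573% × 100.0 = 8.573 pbw
  SiO2: 70.69% × 100.0 = 70.69 pbw
  Al2O3: 10.44% × 100.0 = 10.44 pbw
Oxide-by-oxide audit given the weights on record, against the basis in use (each sum matches its target mass given rounding of the digits):
  PbO: 10.30·0.9990 = 10.29 pbw (target 10.29 pbw)
  MgO: 17.89·0.4793 = 8.575 pbw (target 8.573 pbw)
  SiO2: 71.05·0.9949 = 70.69 pbw (target 70.69 pbw)
  Al2O3: 15.63·0.6541 + 71.05·0.003000 = 10.44 pbw (target 10.44 pbw)
Glass mass check: total charge less LOI = 99.99 pbw (per-oxide target masses sum to 99.99 pbw; against the stated basis, 100.0 pbw — differing by rounding only).
Total batch = Σ batch = 114.9 pbw; ignition loss, Σ(batch × LOI) = 14.88 pbw; yield: glass divided by total = 87.05%.

Revised batch per 100.0 pbw glass:
  Alumina hydrate: 15.63 pbw
  Lead monoxide: 10.30 pbw
  Magnesium carbonate: 17.89 pbw
  Silica sand: 71.05 pbw
Total batch = 114.9 pbw; LOI loss = 14.88 pbw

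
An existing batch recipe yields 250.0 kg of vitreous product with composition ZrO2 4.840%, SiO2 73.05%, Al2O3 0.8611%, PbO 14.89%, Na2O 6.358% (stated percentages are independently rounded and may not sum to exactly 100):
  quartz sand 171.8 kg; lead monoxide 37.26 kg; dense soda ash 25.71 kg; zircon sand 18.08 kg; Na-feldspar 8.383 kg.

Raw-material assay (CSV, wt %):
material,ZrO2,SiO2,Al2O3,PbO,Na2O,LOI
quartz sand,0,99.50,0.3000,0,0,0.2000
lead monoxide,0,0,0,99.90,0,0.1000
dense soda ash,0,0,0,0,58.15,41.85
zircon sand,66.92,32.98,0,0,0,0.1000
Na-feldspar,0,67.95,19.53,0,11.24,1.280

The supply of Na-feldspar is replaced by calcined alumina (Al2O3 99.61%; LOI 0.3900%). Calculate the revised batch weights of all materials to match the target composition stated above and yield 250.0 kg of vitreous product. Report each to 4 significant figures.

Values along the way are displayed, rounded to 4 significant figures, at each printed step; all internal work holds full precision from first step to last — every reported number takes exactly one rounding. All derived quantities, including net glass mass, ignition loss, totals, the five compositions, yield, are rebuilt starting from the weights on 250.0 kg of glass in exact precision, as they appear in the problem or answer text.
Oxide-by-oxide targets in 250.0 kg vitreous product:
  ZrO2: 4.840% × 250.0 = 12.10 kg
  SiO2: 73.05% × 250.0 = 182.6 kg
  Al2O3: 0.8611% × 250.0 = 2.153 kg
  PbO: 14.89% × 250.0 = 37.22 kg
  Na2O: 6.358% × 250.0 = 15.90 kg
Verifying the oxide balance working from each reported weight, for the quoted basis mass (summed amounts equal target values up to rounding of the answer):
  ZrO2: 18.08·0.6692 = 12.10 kg (target 12.10 kg)
  SiO2: 177.5·0.9950 + 18.08·0.3298 = 182.6 kg (target 182.6 kg)
  Al2O3: 177.5·0.003000 + 1.626·0.9961 = 2.152 kg (target 2.153 kg)
  PbO: 37.26·0.9990 = 37.22 kg (target 37.22 kg)
  Na2O: 27.33·0.5815 = 15.89 kg (target 15.90 kg)
Glass-mass closure: batch total minus LOI = 249.9 kg (oxide target masses add up to 250.0 kg; stated basis 250.0 kg — a pure rounding effect).
Total batch = Σ batch = 261.8 kg; the LOI term Σ batch·LOI equals 11.85 kg; yield, glass over the total, = 95.47%.

Revised batch per 250.0 kg vitreous product:
  quartz sand: 177.5 kg
  lead monoxide: 37.26 kg
  dense soda ash: 27.33 kg
  zircon sand: 18.08 kg
  calcined alumina: 1.626 kg
Total batch = 261.8 kg; LOI loss = 11.85 kg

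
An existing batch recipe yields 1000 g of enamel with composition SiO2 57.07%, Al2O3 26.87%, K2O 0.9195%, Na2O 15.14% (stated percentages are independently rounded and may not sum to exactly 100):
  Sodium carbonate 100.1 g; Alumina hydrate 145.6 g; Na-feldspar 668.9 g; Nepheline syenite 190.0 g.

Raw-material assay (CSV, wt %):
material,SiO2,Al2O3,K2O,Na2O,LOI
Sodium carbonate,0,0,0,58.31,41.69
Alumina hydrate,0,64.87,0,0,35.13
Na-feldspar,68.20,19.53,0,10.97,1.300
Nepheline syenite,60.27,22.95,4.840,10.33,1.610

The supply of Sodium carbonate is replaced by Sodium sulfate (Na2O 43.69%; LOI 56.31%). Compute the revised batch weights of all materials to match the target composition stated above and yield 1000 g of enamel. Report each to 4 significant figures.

Revised batch per 1000 g enamel:
  Sodium sulfate: 133.7 g
  Alumina hydrate: 145.6 g
  Na-feldspar: 668.9 g
  Nepheline syenite: 190.0 g
Total batch = 1138 g; LOI loss = 138.2 g

The whole derivation carries full precision from first step to last; mid-chain values are displayed, rounded to four significant figures, between the steps — every reported result is rounded once only — the derived quantities (LOI, the yield, the totals, net glass mass, the four compositions) are computed at exact precision from the weighed amounts per 1000 g of glass as quoted within either problem or answer.
Target oxide masses per 1000 g enamel:
  SiO2: 57.07% × 1000 = 570.7 g
  Al2O3: 26.87% × 1000 = 268.7 g
  K2O: 0.9195% × 1000 = 9.195 g
  Na2O: 15.14% × 1000 = 151.4 g
Per-oxide balance check applying the batch weights above, versus the basis set out (oxide sums agree with the targets given rounding of the digits):
  SiO2: 668.9·0.6820 + 190.0·0.6027 = 570.7 g (target 570.7 g)
  Al2O3: 145.6·0.6487 + 668.9·0.1953 + 190.0·0.2295 = 268.7 g (target 268.7 g)
  K2O: 190.0·0.04840 = 9.196 g (target 9.195 g)
  Na2O: 133.7·0.4369 + 668.9·0.1097 + 190.0·0.1033 = 151.4 g (target 151.4 g)
Glass mass check: the batch minus its LOI: 1000 g (the Σ of target masses is 1000 g; against the stated basis, 1000 g — rounding explains the deltas).
Adding the batch up: Σ batch = 1138 g; Σ batch·LOI gives LOI loss = 138.2 g; yield = glass ÷ total batch = 87.86%.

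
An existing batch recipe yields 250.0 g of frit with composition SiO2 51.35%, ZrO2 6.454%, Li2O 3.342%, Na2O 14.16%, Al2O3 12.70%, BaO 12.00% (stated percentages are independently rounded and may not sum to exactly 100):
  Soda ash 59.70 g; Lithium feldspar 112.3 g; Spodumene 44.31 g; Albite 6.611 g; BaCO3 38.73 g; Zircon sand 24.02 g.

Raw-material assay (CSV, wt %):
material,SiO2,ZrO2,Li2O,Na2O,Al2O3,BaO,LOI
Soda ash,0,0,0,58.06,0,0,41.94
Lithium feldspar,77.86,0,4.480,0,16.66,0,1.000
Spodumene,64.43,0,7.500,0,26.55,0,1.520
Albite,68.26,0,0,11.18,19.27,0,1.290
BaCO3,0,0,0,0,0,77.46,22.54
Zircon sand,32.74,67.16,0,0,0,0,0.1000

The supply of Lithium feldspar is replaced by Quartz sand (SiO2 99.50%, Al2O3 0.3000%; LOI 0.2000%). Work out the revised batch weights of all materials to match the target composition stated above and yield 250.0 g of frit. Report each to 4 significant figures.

Revised batch per 250.0 g frit:
  Soda ash: 58.92 g
  Quartz sand: 41.69 g
  Spodumene: 111.4 g
  Albite: 10.63 g
  BaCO3: 38.73 g
  Zircon sand: 24.02 g
Total batch = 285.4 g; LOI loss = 35.38 g

All internal work runs at exact precision through every step. Mid-chain values are rounded to 4 significant digits when displayed — exactly one rounding goes into each reported result. Derived quantities (totals, glass mass, yield, ignition loss, six oxide percentages) are computed starting from the weights for 250.0 g of glass in full float precision, as given in the problem or answer text.
Target oxide masses per 250.0 g frit:
  SiO2: 51.35% × 250.0 = 128.4 g
  ZrO2: 6.454% × 250.0 = 16.14 g
  Li2O: 3.342% × 250.0 = 8.355 g
  Na2O: 14.16% × 250.0 = 35.40 g
  Al2O3: 12.70% × 250.0 = 31.75 g
  BaO: 12.00% × 250.0 = 30.00 g
Oxide-by-oxide audit using the reported weights, against the basis in use (each sum matches its target mass exact up to rounding of places):
  SiO2: 41.69·0.9950 + 111.4·0.6443 + 10.63·0.6826 + 24.02·0.3274 = 128.4 g (target 128.4 g)
  ZrO2: 24.02·0.6716 = 16.13 g (target 16.14 g)
  Li2O: 111.4·0.07500 = 8.355 g (target 8.355 g)
  Na2O: 58.92·0.5806 + 10.63·0.1118 = 35.40 g (target 35.40 g)
  Al2O3: 41.69·0.003000 + 111.4·0.2655 + 10.63·0.1927 = 31.75 g (target 31.75 g)
  BaO: 38.73·0.7746 = 30.00 g (target 30.00 g)
Glass mass check: batch Σ − ignition loss = 250.0 g (the Σ of target masses is 250.0 g; stated basis 250.0 g — gaps are rounding artifacts).
Total batch = Σ batch = 285.4 g; ignition loss, Σ(batch × LOI) = 35.38 g; yield, glass over the total, = 87.60%.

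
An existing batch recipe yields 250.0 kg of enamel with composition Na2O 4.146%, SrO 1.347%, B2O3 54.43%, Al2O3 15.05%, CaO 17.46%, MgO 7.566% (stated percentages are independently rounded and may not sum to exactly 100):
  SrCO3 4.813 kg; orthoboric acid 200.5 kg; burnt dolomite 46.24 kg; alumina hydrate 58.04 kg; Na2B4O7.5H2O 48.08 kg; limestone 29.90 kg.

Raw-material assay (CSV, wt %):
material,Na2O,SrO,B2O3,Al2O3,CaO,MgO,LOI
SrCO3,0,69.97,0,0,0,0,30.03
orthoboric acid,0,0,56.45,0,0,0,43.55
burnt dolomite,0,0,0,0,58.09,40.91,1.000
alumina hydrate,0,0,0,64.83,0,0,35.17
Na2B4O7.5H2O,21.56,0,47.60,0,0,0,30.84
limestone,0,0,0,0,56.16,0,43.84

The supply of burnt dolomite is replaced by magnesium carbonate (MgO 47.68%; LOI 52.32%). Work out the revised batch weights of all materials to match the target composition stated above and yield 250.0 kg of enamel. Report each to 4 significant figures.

The working math maintains exact precision all the way through. Intermediates are displayed with 4-significant-digit rounding when written out — exactly one rounding is applied to each reported value — all derived quantities are computed in full float precision (yield, totals, net glass mass, six oxide percentages, LOI) from the weighed amounts for 250.0 kg of glass, as they appear in problem or answer.
Target oxide masses per 250.0 kg enamel:
  Na2O: 4.146% × 250.0 = 10.36 kg
  SrO: 1.347% × 250.0 = 3.368 kg
  B2O3: 54.43% × 250.0 = 136.1 kg
  Al2O3: 15.05% × 250.0 = 37.62 kg
  CaO: 17.46% × 250.0 = 43.65 kg
  MgO: 7.566% × 250.0 = 18.92 kg
A balance pass over the oxides, given the weights on record, per the basis as stated (sum by sum, the targets are met net of answer rounding effects):
  Na2O: 48.08·0.2156 = 10.37 kg (target 10.36 kg)
  SrO: 4.813·0.6997 = 3.368 kg (target 3.368 kg)
  B2O3: 200.5·0.5645 + 48.08·0.4760 = 136.1 kg (target 136.1 kg)
  Al2O3: 58.04·0.6483 = 37.63 kg (target 37.62 kg)
  CaO: 77.72·0.5616 = 43.65 kg (target 43.65 kg)
  MgO: 39.67·0.4768 = 18.91 kg (target 18.92 kg)
Glass-mass closure: whole batch net of LOI = 250.0 kg (the Σ of target masses is 250.0 kg; basis as stated: 250.0 kg — a pure rounding effect).
Batch total: Σ batch = 428.8 kg; LOI loss = Σ batch·LOI = 178.8 kg; as yield: glass ÷ batch → 58.30%.

Revised batch per 250.0 kg enamel:
  SrCO3: 4.813 kg
  orthoboric acid: 200.5 kg
  magnesium carbonate: 39.67 kg
  alumina hydrate: 58.04 kg
  Na2B4O7.5H2O: 48.08 kg
  limestone: 77.72 kg
Total batch = 428.8 kg; LOI loss = 178.8 kg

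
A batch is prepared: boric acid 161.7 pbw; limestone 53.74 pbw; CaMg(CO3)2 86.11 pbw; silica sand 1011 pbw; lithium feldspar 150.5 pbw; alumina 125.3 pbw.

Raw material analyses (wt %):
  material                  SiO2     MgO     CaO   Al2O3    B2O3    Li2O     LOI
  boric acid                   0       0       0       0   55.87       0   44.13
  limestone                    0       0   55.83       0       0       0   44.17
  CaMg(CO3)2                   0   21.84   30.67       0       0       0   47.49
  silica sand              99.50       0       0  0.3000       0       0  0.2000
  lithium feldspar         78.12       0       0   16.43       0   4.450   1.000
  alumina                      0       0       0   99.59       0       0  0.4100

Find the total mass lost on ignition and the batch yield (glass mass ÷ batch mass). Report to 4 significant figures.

Intermediates are displayed, with 4-significant-digit rounding, on the page — all arithmetic runs at full float precision all the way through. Every reported number sees exactly one rounding — all derived quantities, which include LOI, totals, glass mass, yield, six oxide percentages, are computed in exact precision, exactly as shown in the problem or answer text, from the batch weights on 1448 pbw of glass.
Per-material ignition loss:
  boric acid: 161.7 × 0.4413 = 71.36 pbw
  limestone: 53.74 × 0.4417 = 23.74 pbw
  CaMg(CO3)2: 86.11 × 0.4749 = 40.89 pbw
  silica sand: 1011 × 0.002000 = 2.022 pbw
  lithium feldspar: 150.5 × 0.01000 = 1.505 pbw
  alumina: 125.3 × 0.004100 = 0.5137 pbw
Total LOI = 140.0 pbw
Glass = batch − LOI = 1588 − 140.0 = 1448 pbw

LOI loss = 140.0 pbw; glass = 1448 pbw; yield = 91.18%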